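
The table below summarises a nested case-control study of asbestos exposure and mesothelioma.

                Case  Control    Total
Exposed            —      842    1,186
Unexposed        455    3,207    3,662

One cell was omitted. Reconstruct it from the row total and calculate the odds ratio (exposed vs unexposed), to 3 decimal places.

The missing cell is in the exposed row: 1186 − 842 = 344.
So a = 344, b = 842, c = 455, d = 3207.
OR = (a·d)/(b·c) = (344 × 3207) / (842 × 455) = 1103208 / 383110 = 2.87961

2.880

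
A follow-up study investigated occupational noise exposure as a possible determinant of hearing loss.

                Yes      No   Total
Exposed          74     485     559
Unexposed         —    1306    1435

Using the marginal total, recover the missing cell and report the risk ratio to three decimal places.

The missing cell is in the unexposed row: 1435 − 1306 = 129.
So a = 74, b = 485, c = 129, d = 1306.
RR = [a/(a+b)] / [c/(c+d)] = (74/559) / (129/1435) = 0.13238/0.08990 = 1.47259

1.473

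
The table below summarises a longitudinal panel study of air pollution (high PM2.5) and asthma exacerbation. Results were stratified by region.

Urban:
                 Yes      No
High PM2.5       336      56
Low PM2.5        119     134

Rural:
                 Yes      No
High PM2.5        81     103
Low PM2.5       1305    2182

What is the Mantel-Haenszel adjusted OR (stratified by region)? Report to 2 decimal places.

2.51

OR_MH = Σ(aᵢdᵢ/nᵢ) / Σ(bᵢcᵢ/nᵢ), where nᵢ is the stratum total.
Stratum 1 (Urban): n = 645; a·d/n = 336·134/645 = 69.8047; b·c/n = 56·119/645 = 10.3318
Stratum 2 (Rural): n = 3671; a·d/n = 81·2182/3671 = 48.1455; b·c/n = 103·1305/3671 = 36.6154
OR_MH = (69.8047 + 48.1455) / (10.3318 + 36.6154) = 117.9501 / 46.9471 = 2.51240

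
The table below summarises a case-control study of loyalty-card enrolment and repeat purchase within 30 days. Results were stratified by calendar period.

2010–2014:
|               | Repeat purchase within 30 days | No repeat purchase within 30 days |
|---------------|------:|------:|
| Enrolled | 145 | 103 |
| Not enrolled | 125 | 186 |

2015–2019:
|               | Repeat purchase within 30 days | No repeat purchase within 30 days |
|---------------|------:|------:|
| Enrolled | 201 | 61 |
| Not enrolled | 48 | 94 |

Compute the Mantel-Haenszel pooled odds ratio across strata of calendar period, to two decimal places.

OR_MH = Σ(aᵢdᵢ/nᵢ) / Σ(bᵢcᵢ/nᵢ), where nᵢ is the stratum total.
Stratum 1 (2010–2014): n = 559; a·d/n = 145·186/559 = 48.2469; b·c/n = 103·125/559 = 23.0322
Stratum 2 (2015–2019): n = 404; a·d/n = 201·94/404 = 46.7673; b·c/n = 61·48/404 = 7.2475
OR_MH = (48.2469 + 46.7673) / (23.0322 + 7.2475) = 95.0142 / 30.2797 = 3.13788

3.14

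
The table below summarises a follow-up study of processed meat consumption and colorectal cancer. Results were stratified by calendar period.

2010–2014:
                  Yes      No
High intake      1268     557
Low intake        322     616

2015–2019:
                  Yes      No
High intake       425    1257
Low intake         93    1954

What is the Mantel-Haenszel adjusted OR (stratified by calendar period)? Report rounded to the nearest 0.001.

OR_MH = Σ(aᵢdᵢ/nᵢ) / Σ(bᵢcᵢ/nᵢ), where nᵢ is the stratum total.
Stratum 1 (2010–2014): n = 2763; a·d/n = 1268·616/2763 = 282.6956; b·c/n = 557·322/2763 = 64.9128
Stratum 2 (2015–2019): n = 3729; a·d/n = 425·1954/3729 = 222.7005; b·c/n = 1257·93/3729 = 31.3492
OR_MH = (282.6956 + 222.7005) / (64.9128 + 31.3492) = 505.3961 / 96.2619 = 5.25022

5.250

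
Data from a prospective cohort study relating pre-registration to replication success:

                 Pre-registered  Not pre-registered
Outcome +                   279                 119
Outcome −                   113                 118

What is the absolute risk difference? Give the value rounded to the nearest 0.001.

Reading the table with exposure as columns: a = 279 (Pre-registered, case), b = 113 (Pre-registered, non-case), c = 119 (Not pre-registered, case), d = 118.
Risk in exposed = 279/392 = 0.711735; risk in unexposed = 119/237 = 0.502110.
Risk difference = 0.711735 − 0.502110 = 0.209625

0.210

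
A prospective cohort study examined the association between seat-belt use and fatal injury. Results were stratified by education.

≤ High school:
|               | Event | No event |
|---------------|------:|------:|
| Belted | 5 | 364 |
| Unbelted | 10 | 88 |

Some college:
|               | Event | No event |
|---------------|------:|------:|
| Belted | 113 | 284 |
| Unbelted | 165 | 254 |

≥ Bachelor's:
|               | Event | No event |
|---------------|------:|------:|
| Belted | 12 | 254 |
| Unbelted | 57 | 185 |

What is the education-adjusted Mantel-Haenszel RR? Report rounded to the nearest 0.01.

0.55

RR_MH = Σ(aᵢ·n₀ᵢ/nᵢ) / Σ(cᵢ·n₁ᵢ/nᵢ), with n₁ᵢ = aᵢ+bᵢ (exposed), n₀ᵢ = cᵢ+dᵢ (unexposed), nᵢ = n₁ᵢ+n₀ᵢ.
Stratum 1 (≤ High school): n₁ = 369, n₀ = 98, n = 467; a·n₀/n = 5·98/467 = 1.0493; c·n₁/n = 10·369/467 = 7.9015
Stratum 2 (Some college): n₁ = 397, n₀ = 419, n = 816; a·n₀/n = 113·419/816 = 58.0233; c·n₁/n = 165·397/816 = 80.2757
Stratum 3 (≥ Bachelor's): n₁ = 266, n₀ = 242, n = 508; a·n₀/n = 12·242/508 = 5.7165; c·n₁/n = 57·266/508 = 29.8465
RR_MH = (1.0493 + 58.0233 + 5.7165) / (7.9015 + 80.2757 + 29.8465) = 64.7891 / 118.0237 = 0.54895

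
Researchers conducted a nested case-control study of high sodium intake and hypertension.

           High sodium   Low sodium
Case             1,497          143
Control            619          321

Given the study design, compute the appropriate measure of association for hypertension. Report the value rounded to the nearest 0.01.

Reading the table with exposure as columns: a = 1497 (High sodium, case), b = 619 (High sodium, non-case), c = 143 (Low sodium, case), d = 321.
This is a nested case-control study: participants were sampled on outcome status, so risks in the source population cannot be estimated directly — relative risk is not valid here. The odds ratio is the appropriate measure.
OR = (a·d)/(b·c) = (1497 × 321) / (619 × 143) = 480537 / 88517 = 5.42875

5.43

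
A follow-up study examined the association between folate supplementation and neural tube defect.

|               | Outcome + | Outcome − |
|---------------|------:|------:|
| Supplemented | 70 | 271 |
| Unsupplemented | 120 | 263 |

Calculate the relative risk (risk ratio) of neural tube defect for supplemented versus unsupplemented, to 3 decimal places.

Cells: a = 70, b = 271, c = 120, d = 263.
Risk in exposed = 70/341 = 0.20528; risk in unexposed = 120/383 = 0.31332.
RR = 0.20528 / 0.31332 = 0.65518
The risk is 34% lower among the exposed than among the unexposed.

0.655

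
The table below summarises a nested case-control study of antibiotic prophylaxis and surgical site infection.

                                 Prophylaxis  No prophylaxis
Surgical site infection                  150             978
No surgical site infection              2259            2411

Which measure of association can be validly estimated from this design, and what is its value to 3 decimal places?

0.164

Reading the table with exposure as columns: a = 150 (Prophylaxis, case), b = 2259 (Prophylaxis, non-case), c = 978 (No prophylaxis, case), d = 2411.
This is a nested case-control study: participants were sampled on outcome status, so risks in the source population cannot be estimated directly — relative risk is not valid here. The odds ratio is the appropriate measure.
OR = (a·d)/(b·c) = (150 × 2411) / (2259 × 978) = 361650 / 2209302 = 0.16369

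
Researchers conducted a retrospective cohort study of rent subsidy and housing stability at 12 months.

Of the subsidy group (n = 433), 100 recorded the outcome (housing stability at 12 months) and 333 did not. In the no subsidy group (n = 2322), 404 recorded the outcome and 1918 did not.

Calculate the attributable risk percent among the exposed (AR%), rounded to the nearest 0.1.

From the description: a = 100, b = 333, c = 404, d = 1918.
Risk in exposed = 100/433 = 0.23095; risk in unexposed = 404/2322 = 0.17399.
RR = 0.23095/0.17399 = 1.32737
AR% = (RR − 1)/RR × 100 = (1.32737 − 1)/1.32737 × 100 = 24.6632%

24.7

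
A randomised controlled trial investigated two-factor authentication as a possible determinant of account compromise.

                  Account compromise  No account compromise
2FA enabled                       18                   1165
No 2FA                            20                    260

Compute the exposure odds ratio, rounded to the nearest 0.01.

Cells: a = 18, b = 1165, c = 20, d = 260.
OR = (a·d)/(b·c) = (18 × 260) / (1165 × 20) = 4680 / 23300 = 0.20086
Exposure is associated with lower odds of account compromise (OR = 0.20 < 1).

0.20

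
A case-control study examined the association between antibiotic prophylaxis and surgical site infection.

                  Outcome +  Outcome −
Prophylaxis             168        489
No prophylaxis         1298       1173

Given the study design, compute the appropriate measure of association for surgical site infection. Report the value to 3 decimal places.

Cells: a = 168, b = 489, c = 1298, d = 1173.
This is a case-control study: participants were sampled on outcome status, so risks in the source population cannot be estimated directly — relative risk is not valid here. The odds ratio is the appropriate measure.
OR = (a·d)/(b·c) = (168 × 1173) / (489 × 1298) = 197064 / 634722 = 0.31047

0.310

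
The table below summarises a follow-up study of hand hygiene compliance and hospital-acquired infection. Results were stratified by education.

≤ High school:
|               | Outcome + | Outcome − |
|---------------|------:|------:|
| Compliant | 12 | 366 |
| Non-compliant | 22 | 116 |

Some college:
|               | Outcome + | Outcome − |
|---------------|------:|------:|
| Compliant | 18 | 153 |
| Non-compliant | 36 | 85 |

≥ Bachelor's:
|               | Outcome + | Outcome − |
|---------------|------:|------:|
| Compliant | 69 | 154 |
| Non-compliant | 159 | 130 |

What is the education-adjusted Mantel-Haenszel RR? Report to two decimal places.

0.47

RR_MH = Σ(aᵢ·n₀ᵢ/nᵢ) / Σ(cᵢ·n₁ᵢ/nᵢ), with n₁ᵢ = aᵢ+bᵢ (exposed), n₀ᵢ = cᵢ+dᵢ (unexposed), nᵢ = n₁ᵢ+n₀ᵢ.
Stratum 1 (≤ High school): n₁ = 378, n₀ = 138, n = 516; a·n₀/n = 12·138/516 = 3.2093; c·n₁/n = 22·378/516 = 16.1163
Stratum 2 (Some college): n₁ = 171, n₀ = 121, n = 292; a·n₀/n = 18·121/292 = 7.4589; c·n₁/n = 36·171/292 = 21.0822
Stratum 3 (≥ Bachelor's): n₁ = 223, n₀ = 289, n = 512; a·n₀/n = 69·289/512 = 38.9473; c·n₁/n = 159·223/512 = 69.2520
RR_MH = (3.2093 + 7.4589 + 38.9473) / (16.1163 + 21.0822 + 69.2520) = 49.6155 / 106.4504 = 0.46609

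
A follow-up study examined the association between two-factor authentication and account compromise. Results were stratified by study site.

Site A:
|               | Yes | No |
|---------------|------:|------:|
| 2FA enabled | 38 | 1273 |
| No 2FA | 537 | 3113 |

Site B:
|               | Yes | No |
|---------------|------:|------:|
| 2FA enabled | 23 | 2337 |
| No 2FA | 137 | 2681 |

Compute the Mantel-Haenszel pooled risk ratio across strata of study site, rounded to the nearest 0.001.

RR_MH = Σ(aᵢ·n₀ᵢ/nᵢ) / Σ(cᵢ·n₁ᵢ/nᵢ), with n₁ᵢ = aᵢ+bᵢ (exposed), n₀ᵢ = cᵢ+dᵢ (unexposed), nᵢ = n₁ᵢ+n₀ᵢ.
Stratum 1 (Site A): n₁ = 1311, n₀ = 3650, n = 4961; a·n₀/n = 38·3650/4961 = 27.9581; c·n₁/n = 537·1311/4961 = 141.9083
Stratum 2 (Site B): n₁ = 2360, n₀ = 2818, n = 5178; a·n₀/n = 23·2818/5178 = 12.5172; c·n₁/n = 137·2360/5178 = 62.4411
RR_MH = (27.9581 + 12.5172) / (141.9083 + 62.4411) = 40.4753 / 204.3494 = 0.19807

0.198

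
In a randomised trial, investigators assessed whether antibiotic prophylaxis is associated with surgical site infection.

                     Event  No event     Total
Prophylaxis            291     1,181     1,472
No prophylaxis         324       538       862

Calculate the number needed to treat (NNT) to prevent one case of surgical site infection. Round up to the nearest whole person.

6

Risk in treated group = 291/1472 = 0.19769; risk in control = 324/862 = 0.37587.
Absolute risk reduction = 0.37587 − 0.19769 = 0.17818
NNT = 1 / ARR = 1 / 0.17818 = 5.612 → round up → 6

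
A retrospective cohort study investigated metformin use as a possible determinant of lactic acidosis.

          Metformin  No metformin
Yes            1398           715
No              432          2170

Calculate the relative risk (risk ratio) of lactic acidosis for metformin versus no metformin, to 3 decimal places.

Reading the table with exposure as columns: a = 1398 (Metformin, case), b = 432 (Metformin, non-case), c = 715 (No metformin, case), d = 2170.
Risk in exposed = 1398/1830 = 0.76393; risk in unexposed = 715/2885 = 0.24783.
RR = 0.76393 / 0.24783 = 3.08245
The risk among the exposed is 3.08 times that among the unexposed.

3.082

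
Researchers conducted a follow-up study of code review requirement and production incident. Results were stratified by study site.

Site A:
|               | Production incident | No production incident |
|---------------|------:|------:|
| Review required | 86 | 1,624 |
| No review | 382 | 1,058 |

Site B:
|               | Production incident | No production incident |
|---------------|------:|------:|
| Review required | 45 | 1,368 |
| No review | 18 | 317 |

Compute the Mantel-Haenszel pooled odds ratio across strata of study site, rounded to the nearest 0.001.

0.176

OR_MH = Σ(aᵢdᵢ/nᵢ) / Σ(bᵢcᵢ/nᵢ), where nᵢ is the stratum total.
Stratum 1 (Site A): n = 3150; a·d/n = 86·1058/3150 = 28.8851; b·c/n = 1624·382/3150 = 196.9422
Stratum 2 (Site B): n = 1748; a·d/n = 45·317/1748 = 8.1608; b·c/n = 1368·18/1748 = 14.0870
OR_MH = (28.8851 + 8.1608) / (196.9422 + 14.0870) = 37.0458 / 211.0292 = 0.17555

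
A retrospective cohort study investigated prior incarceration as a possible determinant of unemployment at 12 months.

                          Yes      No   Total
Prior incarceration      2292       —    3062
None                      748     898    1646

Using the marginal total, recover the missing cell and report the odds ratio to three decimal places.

The missing cell is in the exposed row: 3062 − 2292 = 770.
So a = 2292, b = 770, c = 748, d = 898.
OR = (a·d)/(b·c) = (2292 × 898) / (770 × 748) = 2058216 / 575960 = 3.57354

3.574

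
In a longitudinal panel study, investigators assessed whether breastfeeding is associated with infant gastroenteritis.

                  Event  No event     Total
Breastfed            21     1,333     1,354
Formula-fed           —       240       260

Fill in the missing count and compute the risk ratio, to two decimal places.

The missing cell is in the unexposed row: 260 − 240 = 20.
So a = 21, b = 1333, c = 20, d = 240.
RR = [a/(a+b)] / [c/(c+d)] = (21/1354) / (20/260) = 0.01551/0.07692 = 0.20162

0.20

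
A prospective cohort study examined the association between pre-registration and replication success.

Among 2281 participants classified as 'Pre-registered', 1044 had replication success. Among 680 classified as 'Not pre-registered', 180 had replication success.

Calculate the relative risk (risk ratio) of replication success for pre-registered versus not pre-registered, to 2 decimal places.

1.73

From the description: a = 1044, b = 1237, c = 180, d = 500.
Risk in exposed = 1044/2281 = 0.45769; risk in unexposed = 180/680 = 0.26471.
RR = 0.45769 / 0.26471 = 1.72907
The risk among the exposed is 1.73 times that among the unexposed.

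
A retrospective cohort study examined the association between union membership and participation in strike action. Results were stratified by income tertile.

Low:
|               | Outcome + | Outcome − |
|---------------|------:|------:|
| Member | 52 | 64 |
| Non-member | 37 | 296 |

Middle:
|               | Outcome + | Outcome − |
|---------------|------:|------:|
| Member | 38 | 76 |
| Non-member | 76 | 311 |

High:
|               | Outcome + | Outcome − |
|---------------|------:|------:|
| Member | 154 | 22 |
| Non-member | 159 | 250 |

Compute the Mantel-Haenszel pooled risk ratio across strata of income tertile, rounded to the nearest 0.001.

RR_MH = Σ(aᵢ·n₀ᵢ/nᵢ) / Σ(cᵢ·n₁ᵢ/nᵢ), with n₁ᵢ = aᵢ+bᵢ (exposed), n₀ᵢ = cᵢ+dᵢ (unexposed), nᵢ = n₁ᵢ+n₀ᵢ.
Stratum 1 (Low): n₁ = 116, n₀ = 333, n = 449; a·n₀/n = 52·333/449 = 38.5657; c·n₁/n = 37·116/449 = 9.5590
Stratum 2 (Middle): n₁ = 114, n₀ = 387, n = 501; a·n₀/n = 38·387/501 = 29.3533; c·n₁/n = 76·114/501 = 17.2934
Stratum 3 (High): n₁ = 176, n₀ = 409, n = 585; a·n₀/n = 154·409/585 = 107.6684; c·n₁/n = 159·176/585 = 47.8359
RR_MH = (38.5657 + 29.3533 + 107.6684) / (9.5590 + 17.2934 + 47.8359) = 175.5874 / 74.6883 = 2.35093

2.351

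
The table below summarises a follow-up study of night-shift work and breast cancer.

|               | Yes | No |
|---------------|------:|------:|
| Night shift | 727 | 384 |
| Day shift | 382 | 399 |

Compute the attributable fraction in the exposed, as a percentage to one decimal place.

25.3

Cells: a = 727, b = 384, c = 382, d = 399.
Risk in exposed = 727/1111 = 0.65437; risk in unexposed = 382/781 = 0.48912.
RR = 0.65437/0.48912 = 1.33785
AR% = (RR − 1)/RR × 100 = (1.33785 − 1)/1.33785 × 100 = 25.2533%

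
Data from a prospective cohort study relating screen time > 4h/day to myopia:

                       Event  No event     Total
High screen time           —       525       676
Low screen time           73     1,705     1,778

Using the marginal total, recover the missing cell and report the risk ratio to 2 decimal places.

The missing cell is in the exposed row: 676 − 525 = 151.
So a = 151, b = 525, c = 73, d = 1705.
RR = [a/(a+b)] / [c/(c+d)] = (151/676) / (73/1778) = 0.22337/0.04106 = 5.44050

5.44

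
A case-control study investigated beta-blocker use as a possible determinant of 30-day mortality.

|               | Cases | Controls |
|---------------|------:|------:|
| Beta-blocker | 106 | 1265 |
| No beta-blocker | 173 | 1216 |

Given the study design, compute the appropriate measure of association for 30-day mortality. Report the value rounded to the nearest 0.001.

Cells: a = 106, b = 1265, c = 173, d = 1216.
This is a case-control study: participants were sampled on outcome status, so risks in the source population cannot be estimated directly — relative risk is not valid here. The odds ratio is the appropriate measure.
OR = (a·d)/(b·c) = (106 × 1216) / (1265 × 173) = 128896 / 218845 = 0.58898

0.589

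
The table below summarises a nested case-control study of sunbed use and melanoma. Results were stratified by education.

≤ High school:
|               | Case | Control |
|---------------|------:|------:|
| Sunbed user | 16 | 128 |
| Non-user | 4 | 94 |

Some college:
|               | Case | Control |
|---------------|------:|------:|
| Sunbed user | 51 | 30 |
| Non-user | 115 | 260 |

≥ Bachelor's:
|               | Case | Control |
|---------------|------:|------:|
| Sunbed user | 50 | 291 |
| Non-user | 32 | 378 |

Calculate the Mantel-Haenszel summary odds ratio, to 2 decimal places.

OR_MH = Σ(aᵢdᵢ/nᵢ) / Σ(bᵢcᵢ/nᵢ), where nᵢ is the stratum total.
Stratum 1 (≤ High school): n = 242; a·d/n = 16·94/242 = 6.2149; b·c/n = 128·4/242 = 2.1157
Stratum 2 (Some college): n = 456; a·d/n = 51·260/456 = 29.0789; b·c/n = 30·115/456 = 7.5658
Stratum 3 (≥ Bachelor's): n = 751; a·d/n = 50·378/751 = 25.1664; b·c/n = 291·32/751 = 12.3995
OR_MH = (6.2149 + 29.0789 + 25.1664) / (2.1157 + 7.5658 + 12.3995) = 60.4603 / 22.0810 = 2.73812

2.74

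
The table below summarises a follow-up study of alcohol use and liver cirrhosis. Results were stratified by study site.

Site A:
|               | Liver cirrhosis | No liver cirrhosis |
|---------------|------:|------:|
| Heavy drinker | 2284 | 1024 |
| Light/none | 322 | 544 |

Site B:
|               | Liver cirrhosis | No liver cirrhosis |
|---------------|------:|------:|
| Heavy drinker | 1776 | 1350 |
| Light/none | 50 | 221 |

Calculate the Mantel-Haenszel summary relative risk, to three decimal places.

2.044

RR_MH = Σ(aᵢ·n₀ᵢ/nᵢ) / Σ(cᵢ·n₁ᵢ/nᵢ), with n₁ᵢ = aᵢ+bᵢ (exposed), n₀ᵢ = cᵢ+dᵢ (unexposed), nᵢ = n₁ᵢ+n₀ᵢ.
Stratum 1 (Site A): n₁ = 3308, n₀ = 866, n = 4174; a·n₀/n = 2284·866/4174 = 473.8725; c·n₁/n = 322·3308/4174 = 255.1931
Stratum 2 (Site B): n₁ = 3126, n₀ = 271, n = 3397; a·n₀/n = 1776·271/3397 = 141.6827; c·n₁/n = 50·3126/3397 = 46.0112
RR_MH = (473.8725 + 141.6827) / (255.1931 + 46.0112) = 615.5552 / 301.2043 = 2.04365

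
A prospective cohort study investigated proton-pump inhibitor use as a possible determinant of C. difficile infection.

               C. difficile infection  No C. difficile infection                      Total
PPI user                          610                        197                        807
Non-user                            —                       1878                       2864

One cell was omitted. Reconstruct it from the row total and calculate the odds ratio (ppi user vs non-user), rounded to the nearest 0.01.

5.90

The missing cell is in the unexposed row: 2864 − 1878 = 986.
So a = 610, b = 197, c = 986, d = 1878.
OR = (a·d)/(b·c) = (610 × 1878) / (197 × 986) = 1145580 / 194242 = 5.89769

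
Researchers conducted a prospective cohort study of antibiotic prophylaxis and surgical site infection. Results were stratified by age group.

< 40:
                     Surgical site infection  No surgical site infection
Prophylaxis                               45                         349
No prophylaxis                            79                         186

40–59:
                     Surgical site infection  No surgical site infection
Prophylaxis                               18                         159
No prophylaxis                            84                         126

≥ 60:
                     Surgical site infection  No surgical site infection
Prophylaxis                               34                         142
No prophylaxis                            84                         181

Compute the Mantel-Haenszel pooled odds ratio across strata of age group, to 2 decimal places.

0.31

OR_MH = Σ(aᵢdᵢ/nᵢ) / Σ(bᵢcᵢ/nᵢ), where nᵢ is the stratum total.
Stratum 1 (< 40): n = 659; a·d/n = 45·186/659 = 12.7011; b·c/n = 349·79/659 = 41.8376
Stratum 2 (40–59): n = 387; a·d/n = 18·126/387 = 5.8605; b·c/n = 159·84/387 = 34.5116
Stratum 3 (≥ 60): n = 441; a·d/n = 34·181/441 = 13.9546; b·c/n = 142·84/441 = 27.0476
OR_MH = (12.7011 + 5.8605 + 13.9546) / (41.8376 + 34.5116 + 27.0476) = 32.5162 / 103.3969 = 0.31448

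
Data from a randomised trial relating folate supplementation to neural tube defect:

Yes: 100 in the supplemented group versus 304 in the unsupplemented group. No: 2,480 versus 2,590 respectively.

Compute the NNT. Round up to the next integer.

16

Risk in treated group = 100/2580 = 0.03876; risk in control = 304/2894 = 0.10504.
Absolute risk reduction = 0.10504 − 0.03876 = 0.06629
NNT = 1 / ARR = 1 / 0.06629 = 15.086 → round up → 16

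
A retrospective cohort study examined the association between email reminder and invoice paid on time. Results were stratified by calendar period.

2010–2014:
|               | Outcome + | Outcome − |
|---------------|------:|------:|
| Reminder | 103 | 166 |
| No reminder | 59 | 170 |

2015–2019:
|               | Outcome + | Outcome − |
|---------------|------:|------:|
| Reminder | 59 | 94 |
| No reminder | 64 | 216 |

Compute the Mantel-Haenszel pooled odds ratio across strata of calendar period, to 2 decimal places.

1.92

OR_MH = Σ(aᵢdᵢ/nᵢ) / Σ(bᵢcᵢ/nᵢ), where nᵢ is the stratum total.
Stratum 1 (2010–2014): n = 498; a·d/n = 103·170/498 = 35.1606; b·c/n = 166·59/498 = 19.6667
Stratum 2 (2015–2019): n = 433; a·d/n = 59·216/433 = 29.4319; b·c/n = 94·64/433 = 13.8938
OR_MH = (35.1606 + 29.4319) / (19.6667 + 13.8938) = 64.5925 / 33.5604 = 1.92466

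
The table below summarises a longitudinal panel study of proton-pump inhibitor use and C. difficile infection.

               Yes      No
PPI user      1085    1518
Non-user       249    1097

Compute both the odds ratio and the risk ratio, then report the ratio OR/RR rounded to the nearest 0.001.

Cells: a = 1085, b = 1518, c = 249, d = 1097.
OR = (1085·1097)/(1518·249) = 1190245/377982 = 3.14895
Risk in exposed = 1085/2603 = 0.41683; risk in unexposed = 249/1346 = 0.18499; RR = 2.25321
OR/RR = 3.14895 / 2.25321 = 1.39754
The outcome is not rare, so the OR lies further from 1 than the RR.

1.398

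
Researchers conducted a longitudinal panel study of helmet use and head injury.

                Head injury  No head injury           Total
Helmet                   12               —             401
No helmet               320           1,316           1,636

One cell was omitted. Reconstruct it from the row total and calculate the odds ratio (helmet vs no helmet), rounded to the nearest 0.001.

0.127

The missing cell is in the exposed row: 401 − 12 = 389.
So a = 12, b = 389, c = 320, d = 1316.
OR = (a·d)/(b·c) = (12 × 1316) / (389 × 320) = 15792 / 124480 = 0.12686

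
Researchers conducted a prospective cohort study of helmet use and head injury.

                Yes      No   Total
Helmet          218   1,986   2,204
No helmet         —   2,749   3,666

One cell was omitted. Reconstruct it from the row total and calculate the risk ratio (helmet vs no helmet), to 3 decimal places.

0.395

The missing cell is in the unexposed row: 3666 − 2749 = 917.
So a = 218, b = 1986, c = 917, d = 2749.
RR = [a/(a+b)] / [c/(c+d)] = (218/2204) / (917/3666) = 0.09891/0.25014 = 0.39543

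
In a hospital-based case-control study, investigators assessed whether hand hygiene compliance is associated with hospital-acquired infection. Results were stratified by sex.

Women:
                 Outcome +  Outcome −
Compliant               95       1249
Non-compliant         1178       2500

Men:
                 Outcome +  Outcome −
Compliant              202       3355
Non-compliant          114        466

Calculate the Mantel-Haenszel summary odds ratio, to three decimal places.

0.182

OR_MH = Σ(aᵢdᵢ/nᵢ) / Σ(bᵢcᵢ/nᵢ), where nᵢ is the stratum total.
Stratum 1 (Women): n = 5022; a·d/n = 95·2500/5022 = 47.2919; b·c/n = 1249·1178/5022 = 292.9753
Stratum 2 (Men): n = 4137; a·d/n = 202·466/4137 = 22.7537; b·c/n = 3355·114/4137 = 92.4511
OR_MH = (47.2919 + 22.7537) / (292.9753 + 92.4511) = 70.0456 / 385.4264 = 0.18174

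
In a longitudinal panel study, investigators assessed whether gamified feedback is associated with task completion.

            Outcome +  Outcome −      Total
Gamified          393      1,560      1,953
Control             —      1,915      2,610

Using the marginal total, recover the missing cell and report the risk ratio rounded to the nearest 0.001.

The missing cell is in the unexposed row: 2610 − 1915 = 695.
So a = 393, b = 1560, c = 695, d = 1915.
RR = [a/(a+b)] / [c/(c+d)] = (393/1953) / (695/2610) = 0.20123/0.26628 = 0.75569

0.756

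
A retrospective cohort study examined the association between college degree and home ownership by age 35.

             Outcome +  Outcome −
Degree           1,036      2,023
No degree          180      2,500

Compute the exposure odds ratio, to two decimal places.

Cells: a = 1036, b = 2023, c = 180, d = 2500.
OR = (a·d)/(b·c) = (1036 × 2500) / (2023 × 180) = 2590000 / 364140 = 7.11265
The odds of home ownership by age 35 are about 7.11 times as high in the degree group.

7.11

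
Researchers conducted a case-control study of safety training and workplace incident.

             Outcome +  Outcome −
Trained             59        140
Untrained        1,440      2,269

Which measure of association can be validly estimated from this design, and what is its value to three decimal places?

0.664

Cells: a = 59, b = 140, c = 1440, d = 2269.
This is a case-control study: participants were sampled on outcome status, so risks in the source population cannot be estimated directly — relative risk is not valid here. The odds ratio is the appropriate measure.
OR = (a·d)/(b·c) = (59 × 2269) / (140 × 1440) = 133871 / 201600 = 0.66404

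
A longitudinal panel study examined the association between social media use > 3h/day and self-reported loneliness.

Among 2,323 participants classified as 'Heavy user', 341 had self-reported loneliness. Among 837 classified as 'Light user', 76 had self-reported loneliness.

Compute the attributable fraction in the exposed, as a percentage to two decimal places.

From the description: a = 341, b = 1982, c = 76, d = 761.
Risk in exposed = 341/2323 = 0.14679; risk in unexposed = 76/837 = 0.09080.
RR = 0.14679/0.09080 = 1.61665
AR% = (RR − 1)/RR × 100 = (1.61665 − 1)/1.61665 × 100 = 38.1438%

38.14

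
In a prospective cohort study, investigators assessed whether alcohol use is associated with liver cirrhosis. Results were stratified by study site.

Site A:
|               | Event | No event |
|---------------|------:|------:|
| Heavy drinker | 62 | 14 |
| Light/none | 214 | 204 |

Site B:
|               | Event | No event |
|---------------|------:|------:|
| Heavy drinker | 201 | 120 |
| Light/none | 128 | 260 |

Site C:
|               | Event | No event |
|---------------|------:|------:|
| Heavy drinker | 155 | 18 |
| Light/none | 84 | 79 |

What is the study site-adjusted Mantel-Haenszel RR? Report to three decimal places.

1.772

RR_MH = Σ(aᵢ·n₀ᵢ/nᵢ) / Σ(cᵢ·n₁ᵢ/nᵢ), with n₁ᵢ = aᵢ+bᵢ (exposed), n₀ᵢ = cᵢ+dᵢ (unexposed), nᵢ = n₁ᵢ+n₀ᵢ.
Stratum 1 (Site A): n₁ = 76, n₀ = 418, n = 494; a·n₀/n = 62·418/494 = 52.4615; c·n₁/n = 214·76/494 = 32.9231
Stratum 2 (Site B): n₁ = 321, n₀ = 388, n = 709; a·n₀/n = 201·388/709 = 109.9972; c·n₁/n = 128·321/709 = 57.9520
Stratum 3 (Site C): n₁ = 173, n₀ = 163, n = 336; a·n₀/n = 155·163/336 = 75.1935; c·n₁/n = 84·173/336 = 43.2500
RR_MH = (52.4615 + 109.9972 + 75.1935) / (32.9231 + 57.9520 + 43.2500) = 237.6522 / 134.1251 = 1.77187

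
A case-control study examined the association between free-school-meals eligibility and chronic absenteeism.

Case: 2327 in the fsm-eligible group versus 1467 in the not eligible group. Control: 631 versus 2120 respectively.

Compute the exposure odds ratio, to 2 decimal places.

From the description: a = 2327, b = 631, c = 1467, d = 2120.
OR = (a·d)/(b·c) = (2327 × 2120) / (631 × 1467) = 4933240 / 925677 = 5.32933
The odds of chronic absenteeism are about 5.33 times as high in the fsm-eligible group.

5.33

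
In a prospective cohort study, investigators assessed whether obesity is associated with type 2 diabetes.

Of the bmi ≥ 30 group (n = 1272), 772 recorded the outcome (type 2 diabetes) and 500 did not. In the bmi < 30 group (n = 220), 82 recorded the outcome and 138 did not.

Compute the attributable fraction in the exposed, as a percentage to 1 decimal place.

From the description: a = 772, b = 500, c = 82, d = 138.
Risk in exposed = 772/1272 = 0.60692; risk in unexposed = 82/220 = 0.37273.
RR = 0.60692/0.37273 = 1.62832
AR% = (RR − 1)/RR × 100 = (1.62832 − 1)/1.62832 × 100 = 38.5869%

38.6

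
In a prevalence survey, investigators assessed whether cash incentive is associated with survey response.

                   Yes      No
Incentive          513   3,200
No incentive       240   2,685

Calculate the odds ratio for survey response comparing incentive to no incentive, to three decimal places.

1.793

Cells: a = 513, b = 3200, c = 240, d = 2685.
OR = (a·d)/(b·c) = (513 × 2685) / (3200 × 240) = 1377405 / 768000 = 1.79350
The odds of survey response are about 1.79 times as high in the incentive group.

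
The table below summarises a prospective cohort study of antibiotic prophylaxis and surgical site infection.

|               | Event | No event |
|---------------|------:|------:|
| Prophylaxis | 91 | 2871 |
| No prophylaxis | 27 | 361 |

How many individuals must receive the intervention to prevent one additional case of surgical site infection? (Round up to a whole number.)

Risk in treated group = 91/2962 = 0.03072; risk in control = 27/388 = 0.06959.
Absolute risk reduction = 0.06959 − 0.03072 = 0.03887
NNT = 1 / ARR = 1 / 0.03887 = 25.730 → round up → 26

26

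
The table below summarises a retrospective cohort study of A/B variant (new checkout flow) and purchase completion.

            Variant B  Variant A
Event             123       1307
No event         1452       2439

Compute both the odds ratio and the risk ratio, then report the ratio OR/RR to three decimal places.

Reading the table with exposure as columns: a = 123 (Variant B, case), b = 1452 (Variant B, non-case), c = 1307 (Variant A, case), d = 2439.
OR = (123·2439)/(1452·1307) = 299997/1897764 = 0.15808
Risk in exposed = 123/1575 = 0.07810; risk in unexposed = 1307/3746 = 0.34891; RR = 0.22383
OR/RR = 0.15808 / 0.22383 = 0.70625
The outcome is not rare, so the OR lies further from 1 than the RR.

0.706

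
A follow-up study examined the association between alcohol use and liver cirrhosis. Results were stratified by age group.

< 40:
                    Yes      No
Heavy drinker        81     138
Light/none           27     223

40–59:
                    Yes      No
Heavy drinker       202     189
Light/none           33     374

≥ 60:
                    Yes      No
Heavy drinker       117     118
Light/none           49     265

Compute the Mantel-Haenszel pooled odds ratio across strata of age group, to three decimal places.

OR_MH = Σ(aᵢdᵢ/nᵢ) / Σ(bᵢcᵢ/nᵢ), where nᵢ is the stratum total.
Stratum 1 (< 40): n = 469; a·d/n = 81·223/469 = 38.5139; b·c/n = 138·27/469 = 7.9446
Stratum 2 (40–59): n = 798; a·d/n = 202·374/798 = 94.6717; b·c/n = 189·33/798 = 7.8158
Stratum 3 (≥ 60): n = 549; a·d/n = 117·265/549 = 56.4754; b·c/n = 118·49/549 = 10.5319
OR_MH = (38.5139 + 94.6717 + 56.4754) / (7.9446 + 7.8158 + 10.5319) = 189.6609 / 26.2922 = 7.21357

7.214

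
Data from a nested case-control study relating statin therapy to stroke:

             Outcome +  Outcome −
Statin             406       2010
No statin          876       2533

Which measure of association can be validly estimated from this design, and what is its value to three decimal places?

Cells: a = 406, b = 2010, c = 876, d = 2533.
This is a nested case-control study: participants were sampled on outcome status, so risks in the source population cannot be estimated directly — relative risk is not valid here. The odds ratio is the appropriate measure.
OR = (a·d)/(b·c) = (406 × 2533) / (2010 × 876) = 1028398 / 1760760 = 0.58406

0.584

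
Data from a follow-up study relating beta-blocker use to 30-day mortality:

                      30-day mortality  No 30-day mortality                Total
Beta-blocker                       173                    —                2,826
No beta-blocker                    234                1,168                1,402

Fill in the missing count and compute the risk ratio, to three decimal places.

0.367

The missing cell is in the exposed row: 2826 − 173 = 2653.
So a = 173, b = 2653, c = 234, d = 1168.
RR = [a/(a+b)] / [c/(c+d)] = (173/2826) / (234/1402) = 0.06122/0.16690 = 0.36678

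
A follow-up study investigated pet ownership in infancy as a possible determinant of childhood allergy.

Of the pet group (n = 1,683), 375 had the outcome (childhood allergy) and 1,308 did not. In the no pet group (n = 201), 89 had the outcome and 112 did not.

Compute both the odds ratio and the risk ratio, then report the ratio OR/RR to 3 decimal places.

From the description: a = 375, b = 1308, c = 89, d = 112.
OR = (375·112)/(1308·89) = 42000/116412 = 0.36079
Risk in exposed = 375/1683 = 0.22282; risk in unexposed = 89/201 = 0.44279; RR = 0.50321
OR/RR = 0.36079 / 0.50321 = 0.71697
The outcome is not rare, so the OR lies further from 1 than the RR.

0.717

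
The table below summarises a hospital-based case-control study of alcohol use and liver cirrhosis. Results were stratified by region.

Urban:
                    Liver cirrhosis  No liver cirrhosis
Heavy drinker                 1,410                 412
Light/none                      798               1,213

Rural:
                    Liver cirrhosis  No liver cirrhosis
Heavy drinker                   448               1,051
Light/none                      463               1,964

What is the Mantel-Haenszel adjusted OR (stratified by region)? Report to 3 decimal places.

OR_MH = Σ(aᵢdᵢ/nᵢ) / Σ(bᵢcᵢ/nᵢ), where nᵢ is the stratum total.
Stratum 1 (Urban): n = 3833; a·d/n = 1410·1213/3833 = 446.2118; b·c/n = 412·798/3833 = 85.7751
Stratum 2 (Rural): n = 3926; a·d/n = 448·1964/3926 = 224.1141; b·c/n = 1051·463/3926 = 123.9463
OR_MH = (446.2118 + 224.1141) / (85.7751 + 123.9463) = 670.3260 / 209.7214 = 3.19627

3.196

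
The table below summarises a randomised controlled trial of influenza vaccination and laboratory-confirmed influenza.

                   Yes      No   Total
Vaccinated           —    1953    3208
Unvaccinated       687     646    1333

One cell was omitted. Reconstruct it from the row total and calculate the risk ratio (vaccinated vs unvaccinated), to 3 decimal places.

0.759

The missing cell is in the exposed row: 3208 − 1953 = 1255.
So a = 1255, b = 1953, c = 687, d = 646.
RR = [a/(a+b)] / [c/(c+d)] = (1255/3208) / (687/1333) = 0.39121/0.51538 = 0.75907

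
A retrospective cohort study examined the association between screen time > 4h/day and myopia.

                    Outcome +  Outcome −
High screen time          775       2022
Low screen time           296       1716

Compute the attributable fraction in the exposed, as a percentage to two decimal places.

Cells: a = 775, b = 2022, c = 296, d = 1716.
Risk in exposed = 775/2797 = 0.27708; risk in unexposed = 296/2012 = 0.14712.
RR = 0.27708/0.14712 = 1.88341
AR% = (RR − 1)/RR × 100 = (1.88341 − 1)/1.88341 × 100 = 46.9049%

46.90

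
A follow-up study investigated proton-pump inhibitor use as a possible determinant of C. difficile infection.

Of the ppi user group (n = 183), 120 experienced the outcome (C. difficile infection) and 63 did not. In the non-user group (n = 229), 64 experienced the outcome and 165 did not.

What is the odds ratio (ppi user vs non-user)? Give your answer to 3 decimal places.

From the description: a = 120, b = 63, c = 64, d = 165.
OR = (a·d)/(b·c) = (120 × 165) / (63 × 64) = 19800 / 4032 = 4.91071
The odds of C. difficile infection are about 4.91 times as high in the ppi user group.

4.911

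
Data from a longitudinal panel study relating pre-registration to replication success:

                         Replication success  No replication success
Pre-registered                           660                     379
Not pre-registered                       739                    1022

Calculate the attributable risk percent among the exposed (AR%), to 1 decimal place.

Cells: a = 660, b = 379, c = 739, d = 1022.
Risk in exposed = 660/1039 = 0.63523; risk in unexposed = 739/1761 = 0.41965.
RR = 0.63523/0.41965 = 1.51371
AR% = (RR − 1)/RR × 100 = (1.51371 − 1)/1.51371 × 100 = 33.9372%

33.9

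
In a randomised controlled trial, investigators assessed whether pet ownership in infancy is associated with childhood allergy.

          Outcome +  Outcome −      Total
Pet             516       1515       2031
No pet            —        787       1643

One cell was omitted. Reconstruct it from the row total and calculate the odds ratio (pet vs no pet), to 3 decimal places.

0.313

The missing cell is in the unexposed row: 1643 − 787 = 856.
So a = 516, b = 1515, c = 856, d = 787.
OR = (a·d)/(b·c) = (516 × 787) / (1515 × 856) = 406092 / 1296840 = 0.31314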